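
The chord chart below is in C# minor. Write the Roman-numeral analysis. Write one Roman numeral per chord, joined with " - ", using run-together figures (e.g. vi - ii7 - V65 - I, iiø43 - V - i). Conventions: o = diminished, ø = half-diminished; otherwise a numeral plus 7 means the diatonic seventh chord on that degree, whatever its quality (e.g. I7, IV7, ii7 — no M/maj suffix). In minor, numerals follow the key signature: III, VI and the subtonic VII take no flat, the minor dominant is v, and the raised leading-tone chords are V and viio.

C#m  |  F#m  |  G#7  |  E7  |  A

i - iv - V7 - V7/VI - VI

C#m: minor triad on C# = scale degree 1 → i.
F#m: root F# is the subdominant; minor triad there is iv.
G#7: dominant seventh chord on G# = scale degree 5 → V7.
E7: chromatic; E is V of VI, so V7/VI.
A: root A is the submediant; major triad there is VI.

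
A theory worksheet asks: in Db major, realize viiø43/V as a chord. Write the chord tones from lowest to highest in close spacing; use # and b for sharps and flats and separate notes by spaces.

viiø43/V is a secondary leading-tone chord. The target V is Ab in Db major; the applied chord is rooted a semitone below, on G.
Building a half-diminished seventh chord on G gives G-Bb-Db-F.
With the 43 figure the chord is in second inversion; from the bass Db upward in close position it reads Db-F-G-Bb.

Db F G Bb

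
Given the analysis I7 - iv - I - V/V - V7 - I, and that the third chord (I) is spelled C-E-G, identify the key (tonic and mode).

C major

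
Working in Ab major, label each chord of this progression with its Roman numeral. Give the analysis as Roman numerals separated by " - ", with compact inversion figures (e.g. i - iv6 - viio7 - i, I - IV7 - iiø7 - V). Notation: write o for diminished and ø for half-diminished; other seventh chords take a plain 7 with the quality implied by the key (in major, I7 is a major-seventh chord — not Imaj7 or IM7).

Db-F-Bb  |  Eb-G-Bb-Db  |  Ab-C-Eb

ii6 - V7 - I

Db-F-Bb: root Bb is the supertonic; minor triad there is ii6.
Eb-G-Bb-Db: root Eb is the dominant; dominant seventh chord there is V7.
Ab-C-Eb: major triad on Ab = scale degree 1 → I.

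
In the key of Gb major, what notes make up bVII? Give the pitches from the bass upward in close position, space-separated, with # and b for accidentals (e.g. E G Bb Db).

Fb Ab Cb

bVII is a major triad on the lowered seventh degree (the subtonic), borrowed from the parallel minor. In Gb major that root is Fb.
So the chord is Fb-Ab-Cb, a major triad.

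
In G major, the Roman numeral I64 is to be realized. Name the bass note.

D

I in G major has root G; the chord is G-B-D.
The figure 64 means second inversion — the fifth is in the bass.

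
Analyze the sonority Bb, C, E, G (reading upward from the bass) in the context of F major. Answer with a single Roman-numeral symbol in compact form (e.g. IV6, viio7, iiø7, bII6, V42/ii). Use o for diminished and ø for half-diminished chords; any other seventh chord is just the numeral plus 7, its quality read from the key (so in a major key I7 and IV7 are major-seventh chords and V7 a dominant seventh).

Stacked in thirds the chord is C-E-G-Bb: a dominant seventh chord on C.
C is scale degree 5 in F major, and a dominant seventh chord on that degree is written V7.
With Bb in the bass the chord is in third inversion, so the figured bass is 42.

V42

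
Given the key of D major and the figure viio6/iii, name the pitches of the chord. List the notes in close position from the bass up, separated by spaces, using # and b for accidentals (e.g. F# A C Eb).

The slash marks an applied leading-tone chord: viio of iii. In D major, iii is F#, so the leading tone to it is E#, a half step below.
Building a diminished triad on E# gives E#-G#-B.
With the 6 figure the chord is in first inversion; from the bass G# upward in close position it reads G#-B-E#.

G# B E#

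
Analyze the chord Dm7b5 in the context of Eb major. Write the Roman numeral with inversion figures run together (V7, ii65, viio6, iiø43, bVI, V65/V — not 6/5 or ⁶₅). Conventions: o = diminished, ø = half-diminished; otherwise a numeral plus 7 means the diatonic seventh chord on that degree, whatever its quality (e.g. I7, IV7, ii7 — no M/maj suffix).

viiø7

Stacked in thirds the chord is D-F-Ab-C: a half-diminished seventh chord on D.
D is scale degree 7 in Eb major, and a half-diminished seventh chord on that degree is written viiø7.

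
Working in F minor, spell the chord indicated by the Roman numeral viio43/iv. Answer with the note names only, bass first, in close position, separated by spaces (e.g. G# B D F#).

Eb Gb A C

viio43/iv is a secondary leading-tone chord. The target iv is Bb in F minor; the applied chord is rooted a semitone below, on A.
Building a fully diminished seventh chord on A gives A-C-Eb-Gb.
With the 43 figure the chord is in second inversion; from the bass Eb upward in close position it reads Eb-Gb-A-C.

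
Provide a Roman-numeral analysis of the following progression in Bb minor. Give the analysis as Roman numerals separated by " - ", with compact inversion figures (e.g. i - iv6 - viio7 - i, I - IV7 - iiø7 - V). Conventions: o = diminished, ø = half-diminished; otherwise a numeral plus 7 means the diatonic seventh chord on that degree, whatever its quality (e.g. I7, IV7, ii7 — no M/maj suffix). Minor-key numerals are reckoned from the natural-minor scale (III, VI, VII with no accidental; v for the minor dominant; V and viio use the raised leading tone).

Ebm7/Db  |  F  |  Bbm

Ebm7/Db: minor seventh chord on Eb = scale degree 4 → iv42.
F has root F, degree 5 in Bb minor, so V.
Bbm: root Bb is the tonic; minor triad there is i.

iv42 - V - i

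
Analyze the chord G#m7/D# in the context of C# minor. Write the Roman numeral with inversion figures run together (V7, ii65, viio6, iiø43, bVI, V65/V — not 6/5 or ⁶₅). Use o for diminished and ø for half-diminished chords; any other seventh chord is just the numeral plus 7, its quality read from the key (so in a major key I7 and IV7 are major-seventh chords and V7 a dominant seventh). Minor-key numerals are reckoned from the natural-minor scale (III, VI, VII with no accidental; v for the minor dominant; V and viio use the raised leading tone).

v43

Stacked in thirds the chord is G#-B-D#-F#: a minor seventh chord on G#.
G# is scale degree 5 in C# minor, and a minor seventh chord on that degree is written v7.
With D# in the bass the chord is in second inversion, so the figured bass is 43.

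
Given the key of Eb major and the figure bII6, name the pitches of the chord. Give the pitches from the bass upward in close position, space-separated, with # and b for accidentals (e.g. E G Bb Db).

Ab Cb Fb

bII6 is the Neapolitan sixth — a major triad on the lowered second degree, here in its customary first inversion. In Eb major that root is Fb.
So the chord is Fb-Ab-Cb, a major triad.
With the 6 figure the chord is in first inversion; from the bass Ab upward in close position it reads Ab-Cb-Fb.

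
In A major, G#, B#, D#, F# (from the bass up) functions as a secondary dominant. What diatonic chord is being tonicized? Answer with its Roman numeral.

iii

The chord is a dominant seventh chord on G#.
A dominant resolves down a perfect fifth: G# → C#. In A major, C# is scale degree 3, i.e. iii.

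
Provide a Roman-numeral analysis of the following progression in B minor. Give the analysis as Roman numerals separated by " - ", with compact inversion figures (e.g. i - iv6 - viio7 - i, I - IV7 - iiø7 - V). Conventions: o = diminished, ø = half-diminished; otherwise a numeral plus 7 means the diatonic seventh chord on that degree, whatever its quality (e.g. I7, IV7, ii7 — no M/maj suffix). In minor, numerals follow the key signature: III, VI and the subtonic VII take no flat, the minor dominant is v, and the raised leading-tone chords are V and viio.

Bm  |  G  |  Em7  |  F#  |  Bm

Bm: root B is the tonic; minor triad there is i.
G: major triad on G = scale degree 6 → VI.
Em7 has root E, degree 4 in B minor, so iv7.
F# has root F#, degree 5 in B minor, so V.
Bm has root B, degree 1 in B minor, so i.

i - VI - iv7 - V - i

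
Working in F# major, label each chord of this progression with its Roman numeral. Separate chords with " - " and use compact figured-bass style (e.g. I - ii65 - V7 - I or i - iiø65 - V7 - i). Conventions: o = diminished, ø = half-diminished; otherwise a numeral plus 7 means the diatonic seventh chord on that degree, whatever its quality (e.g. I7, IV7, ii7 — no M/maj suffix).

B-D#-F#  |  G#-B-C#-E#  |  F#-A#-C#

IV - V43 - I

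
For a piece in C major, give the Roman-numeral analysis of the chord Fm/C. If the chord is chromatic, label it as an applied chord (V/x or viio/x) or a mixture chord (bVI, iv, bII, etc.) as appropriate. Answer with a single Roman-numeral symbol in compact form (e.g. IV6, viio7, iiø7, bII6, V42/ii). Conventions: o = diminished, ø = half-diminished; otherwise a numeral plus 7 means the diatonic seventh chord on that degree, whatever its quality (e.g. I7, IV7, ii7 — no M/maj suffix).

iv64

The pitches F-Ab-C form a minor triad rooted on F.
F is the fourth degree of C major. This is the minor subdominant, borrowed from the parallel minor.
With C in the bass the chord is in second inversion, so the figured bass is 64.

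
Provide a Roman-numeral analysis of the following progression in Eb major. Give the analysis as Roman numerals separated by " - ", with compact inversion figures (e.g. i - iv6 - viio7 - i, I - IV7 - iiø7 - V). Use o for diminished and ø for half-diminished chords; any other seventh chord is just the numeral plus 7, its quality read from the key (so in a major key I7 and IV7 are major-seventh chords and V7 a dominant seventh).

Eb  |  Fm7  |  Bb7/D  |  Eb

I - ii7 - V65 - I

Eb: major triad on Eb = scale degree 1 → I.
Fm7 has root F, degree 2 in Eb major, so ii7.
Bb7/D: dominant seventh chord on Bb = scale degree 5 → V65.
Eb has root Eb, degree 1 in Eb major, so I.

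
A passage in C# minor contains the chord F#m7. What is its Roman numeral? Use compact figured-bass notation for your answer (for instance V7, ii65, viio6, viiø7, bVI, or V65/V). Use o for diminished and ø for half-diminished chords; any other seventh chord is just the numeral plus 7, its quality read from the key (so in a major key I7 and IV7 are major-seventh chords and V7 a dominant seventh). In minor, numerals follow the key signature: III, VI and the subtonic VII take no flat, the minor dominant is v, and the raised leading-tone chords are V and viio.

The pitches F#-A-C#-E form a minor seventh chord rooted on F#.
In C# minor, F# is the subdominant; the diatonic minor seventh chord there is iv7.

iv7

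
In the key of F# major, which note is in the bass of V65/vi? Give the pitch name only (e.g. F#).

C##

The applied chord V65/vi is rooted on A#: A#-C##-E#-G#.
The figure 65 means first inversion — the third is in the bass.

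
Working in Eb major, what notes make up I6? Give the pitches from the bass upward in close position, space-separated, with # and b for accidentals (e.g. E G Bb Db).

G Bb Eb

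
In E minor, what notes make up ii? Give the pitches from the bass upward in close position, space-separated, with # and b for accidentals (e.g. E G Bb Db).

F# A C#

ii is the minor supertonic, borrowed from the parallel major (the Dorian ii). In E minor that root is F#.
So the chord is F#-A-C#.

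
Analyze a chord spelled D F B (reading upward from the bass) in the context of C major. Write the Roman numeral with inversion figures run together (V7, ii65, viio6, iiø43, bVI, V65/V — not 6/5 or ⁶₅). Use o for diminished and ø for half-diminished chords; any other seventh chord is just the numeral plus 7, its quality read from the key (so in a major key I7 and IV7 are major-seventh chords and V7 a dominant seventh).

Stacked in thirds the chord is B-D-F: a diminished triad on B.
In C major, B is the leading tone; the diatonic diminished triad there is viio.
With D in the bass the chord is in first inversion, so the figured bass is 6.

viio6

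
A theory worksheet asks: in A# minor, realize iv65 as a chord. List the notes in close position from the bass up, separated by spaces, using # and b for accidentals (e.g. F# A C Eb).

The numeral's case and figure indicate a minor seventh chord. In A# minor its root, scale degree 4, is D#.
That chord is spelled D#-F#-A#-C#.
With the 65 figure the chord is in first inversion; from the bass F# upward in close position it reads F#-A#-C#-D#.

F# A# C# D#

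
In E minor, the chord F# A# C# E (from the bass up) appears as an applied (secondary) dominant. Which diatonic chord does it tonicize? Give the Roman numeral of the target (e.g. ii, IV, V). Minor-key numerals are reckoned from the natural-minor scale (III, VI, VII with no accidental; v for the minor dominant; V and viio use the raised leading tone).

V

The chord is a dominant seventh chord on F#.
A dominant resolves down a perfect fifth: F# → B. In E minor, B is scale degree 5, i.e. V.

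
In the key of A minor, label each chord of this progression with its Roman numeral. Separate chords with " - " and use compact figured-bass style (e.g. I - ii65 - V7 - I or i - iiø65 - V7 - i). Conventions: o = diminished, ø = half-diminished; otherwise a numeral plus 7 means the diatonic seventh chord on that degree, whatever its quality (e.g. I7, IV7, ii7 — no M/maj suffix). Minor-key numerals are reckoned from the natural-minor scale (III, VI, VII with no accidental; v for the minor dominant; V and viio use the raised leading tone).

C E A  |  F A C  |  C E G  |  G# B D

i6 - VI - III - viio

C-E-A has root A, degree 1 in A minor, so i6.
F-A-C: major triad on F = scale degree 6 → VI.
C-E-G has root C, degree 3 in A minor, so III.
G#-B-D: root G# is the leading tone; diminished triad there is viio.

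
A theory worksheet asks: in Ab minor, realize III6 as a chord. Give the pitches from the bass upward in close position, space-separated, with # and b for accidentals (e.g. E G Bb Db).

In Ab minor, the mediant is Cb, and the diatonic chord built there is a major triad.
That chord is spelled Cb-Eb-Gb.
The figured bass 6 indicates first inversion, placing the third (Eb) in the bass: Eb-Gb-Cb.

Eb Gb Cb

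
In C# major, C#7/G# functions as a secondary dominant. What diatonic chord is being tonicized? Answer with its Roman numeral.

The chord is a dominant seventh chord on C#.
A dominant resolves down a perfect fifth: C# → F#. In C# major, F# is scale degree 4, i.e. IV.

IV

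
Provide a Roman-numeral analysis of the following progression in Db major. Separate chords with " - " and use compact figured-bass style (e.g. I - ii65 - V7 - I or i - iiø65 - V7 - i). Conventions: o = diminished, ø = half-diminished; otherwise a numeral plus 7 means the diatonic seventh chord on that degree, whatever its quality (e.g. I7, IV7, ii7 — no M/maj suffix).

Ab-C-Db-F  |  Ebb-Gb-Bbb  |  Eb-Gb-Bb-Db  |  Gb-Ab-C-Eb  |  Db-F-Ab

Ab-C-Db-F has root Db, degree 1 in Db major, so I43.
Ebb-Gb-Bbb is non-diatonic — a major triad on the lowered supertonic (Ebb): the Neapolitan chord, bII.
Eb-Gb-Bb-Db: minor seventh chord on Eb = scale degree 2 → ii7.
Gb-Ab-C-Eb: dominant seventh chord on Ab = scale degree 5 → V42.
Db-F-Ab: major triad on Db = scale degree 1 → I.

I43 - bII - ii7 - V42 - I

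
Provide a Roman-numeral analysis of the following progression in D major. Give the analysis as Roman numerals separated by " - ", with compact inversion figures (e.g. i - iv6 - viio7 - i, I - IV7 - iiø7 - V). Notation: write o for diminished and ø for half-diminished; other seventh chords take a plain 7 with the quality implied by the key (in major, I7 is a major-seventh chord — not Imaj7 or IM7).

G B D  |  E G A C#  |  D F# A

IV - V43 - I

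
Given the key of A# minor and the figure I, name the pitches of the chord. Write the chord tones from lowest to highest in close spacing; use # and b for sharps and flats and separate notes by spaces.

A# C## E#

Scale degree 1 in A# minor is A#; here the chord built on it is altered to a major triad. I is the major tonic (Picardy third), borrowed from the parallel major.
So the chord is A#-C##-E#.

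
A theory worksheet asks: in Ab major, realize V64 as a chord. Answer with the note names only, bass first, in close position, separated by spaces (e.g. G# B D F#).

Bb Eb G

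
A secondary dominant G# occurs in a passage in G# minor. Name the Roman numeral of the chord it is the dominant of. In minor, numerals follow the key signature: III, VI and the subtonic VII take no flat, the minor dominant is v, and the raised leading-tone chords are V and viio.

iv

The chord is a major triad on G#.
A dominant resolves down a perfect fifth: G# → C#. In G# minor, C# is scale degree 4, i.e. iv.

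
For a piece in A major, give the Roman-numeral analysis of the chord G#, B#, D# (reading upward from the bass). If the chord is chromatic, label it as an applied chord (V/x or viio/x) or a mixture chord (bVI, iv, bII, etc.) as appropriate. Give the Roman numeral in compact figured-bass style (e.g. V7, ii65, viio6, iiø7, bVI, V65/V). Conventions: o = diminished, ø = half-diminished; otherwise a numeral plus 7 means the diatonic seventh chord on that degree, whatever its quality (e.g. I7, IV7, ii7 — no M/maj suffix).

The pitches G#-B#-D# form a major triad rooted on G#.
G# is not a diatonic chord root with this quality in A major, but it lies a perfect fifth above C# (iii), so the chord functions as an applied dominant of iii.

V/iii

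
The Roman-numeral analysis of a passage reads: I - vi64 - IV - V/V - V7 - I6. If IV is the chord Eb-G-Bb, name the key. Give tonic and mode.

Bb major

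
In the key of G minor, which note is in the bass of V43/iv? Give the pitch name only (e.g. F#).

D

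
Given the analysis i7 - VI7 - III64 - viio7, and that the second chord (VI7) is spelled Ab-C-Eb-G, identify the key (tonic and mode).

C minor

The anchor chord is a major seventh chord on Ab, labeled VI7.
VI7 on Ab implies Ab is the submediant; that puts the tonic at C, and the uppercase numeral fits minor mode.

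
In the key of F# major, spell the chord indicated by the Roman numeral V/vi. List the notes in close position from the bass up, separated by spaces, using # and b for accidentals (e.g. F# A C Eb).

The slash means an applied dominant: we want the dominant of vi. In F# major, vi is D# minor, and its dominant is built on A#.
Building a major triad on A# gives A#-C##-E#.

A# C## E#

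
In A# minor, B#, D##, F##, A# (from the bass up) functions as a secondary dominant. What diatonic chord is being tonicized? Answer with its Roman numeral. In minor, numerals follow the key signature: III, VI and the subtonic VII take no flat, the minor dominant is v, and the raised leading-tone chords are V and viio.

V

The chord is a dominant seventh chord on B#.
A dominant resolves down a perfect fifth: B# → E#. In A# minor, E# is scale degree 5, i.e. V.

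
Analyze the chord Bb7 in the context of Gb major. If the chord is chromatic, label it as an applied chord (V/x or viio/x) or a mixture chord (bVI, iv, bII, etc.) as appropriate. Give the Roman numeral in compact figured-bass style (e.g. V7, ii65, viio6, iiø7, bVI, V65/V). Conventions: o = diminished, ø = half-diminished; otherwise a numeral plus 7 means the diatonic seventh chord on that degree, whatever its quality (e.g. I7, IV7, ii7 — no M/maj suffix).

V7/vi

Stacked in thirds the chord is Bb-D-F-Ab: a dominant seventh chord on Bb.
Bb is not a diatonic chord root with this quality in Gb major, but it lies a perfect fifth above Eb (vi), so the chord functions as an applied dominant of vi.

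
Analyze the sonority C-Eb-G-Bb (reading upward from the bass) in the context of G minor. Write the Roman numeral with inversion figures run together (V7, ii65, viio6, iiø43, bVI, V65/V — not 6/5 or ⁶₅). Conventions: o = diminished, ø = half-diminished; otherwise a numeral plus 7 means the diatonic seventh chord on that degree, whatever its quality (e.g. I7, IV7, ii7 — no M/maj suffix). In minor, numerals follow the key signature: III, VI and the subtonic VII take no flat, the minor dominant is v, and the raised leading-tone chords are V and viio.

iv7

The pitches C-Eb-G-Bb form a minor seventh chord rooted on C.
C is scale degree 4 in G minor, and a minor seventh chord on that degree is written iv7.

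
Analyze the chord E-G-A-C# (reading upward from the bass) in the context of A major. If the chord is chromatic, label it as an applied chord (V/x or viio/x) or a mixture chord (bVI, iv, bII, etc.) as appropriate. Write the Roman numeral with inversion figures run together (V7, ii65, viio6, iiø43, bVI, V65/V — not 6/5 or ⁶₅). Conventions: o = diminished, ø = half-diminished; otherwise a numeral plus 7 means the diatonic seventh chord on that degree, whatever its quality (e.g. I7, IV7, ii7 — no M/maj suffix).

V43/IV

The pitches A-C#-E-G form a dominant seventh chord rooted on A.
A is not a diatonic chord root with this quality in A major, but it lies a perfect fifth above D (IV), so the chord functions as an applied dominant of IV.
With E in the bass the chord is in second inversion, so the figured bass is 43.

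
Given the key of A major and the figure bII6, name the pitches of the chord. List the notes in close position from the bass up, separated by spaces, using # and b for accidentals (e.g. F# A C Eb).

bII6 is the Neapolitan sixth — a major triad on the lowered second degree, here in its customary first inversion. In A major that root is Bb.
So the chord is Bb-D-F, a major triad.
With the 6 figure the chord is in first inversion; from the bass D upward in close position it reads D-F-Bb.

D F Bb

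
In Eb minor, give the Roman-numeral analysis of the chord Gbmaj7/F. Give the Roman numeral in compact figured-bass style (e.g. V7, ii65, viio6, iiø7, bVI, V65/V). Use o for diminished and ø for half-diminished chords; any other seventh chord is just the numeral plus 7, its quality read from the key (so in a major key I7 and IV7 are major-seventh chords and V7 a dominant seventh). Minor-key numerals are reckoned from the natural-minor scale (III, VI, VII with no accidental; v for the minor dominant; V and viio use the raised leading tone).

Stacked in thirds the chord is Gb-Bb-Db-F: a major seventh chord on Gb.
Gb is scale degree 3 in Eb minor, and a major seventh chord on that degree is written III7.
With F in the bass the chord is in third inversion, so the figured bass is 42.

III42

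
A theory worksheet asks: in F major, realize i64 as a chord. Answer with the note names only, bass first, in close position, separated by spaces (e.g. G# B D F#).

C F Ab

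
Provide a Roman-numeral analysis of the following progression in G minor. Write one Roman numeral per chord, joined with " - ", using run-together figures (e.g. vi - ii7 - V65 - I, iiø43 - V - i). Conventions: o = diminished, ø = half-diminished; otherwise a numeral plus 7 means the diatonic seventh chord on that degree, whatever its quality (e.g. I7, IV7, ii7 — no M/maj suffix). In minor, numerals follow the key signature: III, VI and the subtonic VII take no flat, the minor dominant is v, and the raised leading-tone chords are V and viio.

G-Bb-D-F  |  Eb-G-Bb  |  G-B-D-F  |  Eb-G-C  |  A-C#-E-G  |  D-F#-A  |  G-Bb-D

G-Bb-D-F: minor seventh chord on G = scale degree 1 → i7.
Eb-G-Bb: root Eb is the submediant; major triad there is VI.
G-B-D-F: chromatic; G is V of iv, so V7/iv.
Eb-G-C: minor triad on C = scale degree 4 → iv6.
A-C#-E-G: a dominant seventh chord on A, the applied dominant of V → V7/V.
D-F#-A: major triad on D = scale degree 5 → V.
G-Bb-D: minor triad on G = scale degree 1 → i.

i7 - VI - V7/iv - iv6 - V7/V - V - i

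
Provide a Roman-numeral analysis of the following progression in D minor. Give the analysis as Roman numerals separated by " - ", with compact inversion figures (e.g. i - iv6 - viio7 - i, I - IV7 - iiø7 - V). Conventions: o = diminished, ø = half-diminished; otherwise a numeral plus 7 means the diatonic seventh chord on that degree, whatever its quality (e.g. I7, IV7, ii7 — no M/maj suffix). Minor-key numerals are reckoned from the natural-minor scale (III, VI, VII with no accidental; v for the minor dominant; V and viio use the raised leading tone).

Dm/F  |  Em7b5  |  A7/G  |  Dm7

i6 - iiø7 - V42 - i7

Dm/F has root D, degree 1 in D minor, so i6.
Em7b5 has root E, degree 2 in D minor, so iiø7.
A7/G: dominant seventh chord on A = scale degree 5 → V42.
Dm7 has root D, degree 1 in D minor, so i7.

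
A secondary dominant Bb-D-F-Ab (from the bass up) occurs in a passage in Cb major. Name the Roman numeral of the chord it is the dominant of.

The chord is a dominant seventh chord on Bb.
A dominant resolves down a perfect fifth: Bb → Eb. In Cb major, Eb is scale degree 3, i.e. iii.

iii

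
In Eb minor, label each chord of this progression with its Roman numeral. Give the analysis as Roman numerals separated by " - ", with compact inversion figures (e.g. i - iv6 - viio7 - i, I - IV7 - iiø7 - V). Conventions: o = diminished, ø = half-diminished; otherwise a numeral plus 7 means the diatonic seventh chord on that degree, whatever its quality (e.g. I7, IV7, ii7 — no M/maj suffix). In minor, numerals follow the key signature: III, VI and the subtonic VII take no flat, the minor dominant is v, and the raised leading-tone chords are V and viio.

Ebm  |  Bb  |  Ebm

i - V - i

Ebm: minor triad on Eb = scale degree 1 → i.
Bb: root Bb is the dominant; major triad there is V.
Ebm: minor triad on Eb = scale degree 1 → i.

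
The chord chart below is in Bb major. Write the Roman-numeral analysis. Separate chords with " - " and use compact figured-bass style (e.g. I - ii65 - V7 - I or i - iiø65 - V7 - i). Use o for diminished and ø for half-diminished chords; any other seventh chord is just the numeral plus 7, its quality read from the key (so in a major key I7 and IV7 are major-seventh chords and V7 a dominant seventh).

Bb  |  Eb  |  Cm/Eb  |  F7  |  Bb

I - IV - ii6 - V7 - I

Bb: root Bb is the tonic; major triad there is I.
Eb: major triad on Eb = scale degree 4 → IV.
Cm/Eb has root C, degree 2 in Bb major, so ii6.
F7 has root F, degree 5 in Bb major, so V7.
Bb: root Bb is the tonic; major triad there is I.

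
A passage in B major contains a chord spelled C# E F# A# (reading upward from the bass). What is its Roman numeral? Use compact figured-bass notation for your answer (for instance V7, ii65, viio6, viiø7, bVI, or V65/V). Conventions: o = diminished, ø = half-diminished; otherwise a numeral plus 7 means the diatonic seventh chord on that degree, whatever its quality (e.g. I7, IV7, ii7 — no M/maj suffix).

Stacked in thirds the chord is F#-A#-C#-E: a dominant seventh chord on F#.
In B major, F# is the dominant; the diatonic dominant seventh chord there is V7.
With C# in the bass the chord is in second inversion, so the figured bass is 43.

V43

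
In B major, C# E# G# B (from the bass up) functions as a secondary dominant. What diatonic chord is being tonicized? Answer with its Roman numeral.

The chord is a dominant seventh chord on C#.
A dominant resolves down a perfect fifth: C# → F#. In B major, F# is scale degree 5, i.e. V.

V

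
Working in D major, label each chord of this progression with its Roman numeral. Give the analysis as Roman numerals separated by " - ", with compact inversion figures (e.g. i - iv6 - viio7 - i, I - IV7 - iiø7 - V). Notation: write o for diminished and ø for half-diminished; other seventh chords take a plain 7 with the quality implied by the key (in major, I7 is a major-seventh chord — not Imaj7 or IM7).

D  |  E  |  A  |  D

I - V/V - V - I

D has root D, degree 1 in D major, so I.
E: chromatic; E is V of V, so V/V.
A: root A is the dominant; major triad there is V.
D has root D, degree 1 in D major, so I.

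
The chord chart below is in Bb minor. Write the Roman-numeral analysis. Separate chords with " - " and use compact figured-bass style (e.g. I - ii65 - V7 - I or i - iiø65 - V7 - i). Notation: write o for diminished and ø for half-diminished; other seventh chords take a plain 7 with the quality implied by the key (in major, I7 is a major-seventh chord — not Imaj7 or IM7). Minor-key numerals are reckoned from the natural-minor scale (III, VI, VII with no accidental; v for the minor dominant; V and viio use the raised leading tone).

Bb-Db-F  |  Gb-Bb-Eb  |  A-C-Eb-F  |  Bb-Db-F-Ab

i - iv6 - V65 - i7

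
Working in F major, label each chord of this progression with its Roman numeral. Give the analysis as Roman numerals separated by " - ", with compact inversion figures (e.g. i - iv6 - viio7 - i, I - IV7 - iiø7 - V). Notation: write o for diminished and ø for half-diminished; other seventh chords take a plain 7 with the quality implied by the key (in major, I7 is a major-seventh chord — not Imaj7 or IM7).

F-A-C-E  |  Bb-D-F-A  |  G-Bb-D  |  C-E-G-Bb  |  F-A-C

F-A-C-E: major seventh chord on F = scale degree 1 → I7.
Bb-D-F-A: root Bb is the subdominant; major seventh chord there is IV7.
G-Bb-D has root G, degree 2 in F major, so ii.
C-E-G-Bb has root C, degree 5 in F major, so V7.
F-A-C: root F is the tonic; major triad there is I.

I7 - IV7 - ii - V7 - I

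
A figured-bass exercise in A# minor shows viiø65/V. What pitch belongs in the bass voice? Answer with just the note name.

F##

The applied chord viiø65/V is rooted on D##: D##-F##-A#-C##.
The figure 65 means first inversion — the third is in the bass.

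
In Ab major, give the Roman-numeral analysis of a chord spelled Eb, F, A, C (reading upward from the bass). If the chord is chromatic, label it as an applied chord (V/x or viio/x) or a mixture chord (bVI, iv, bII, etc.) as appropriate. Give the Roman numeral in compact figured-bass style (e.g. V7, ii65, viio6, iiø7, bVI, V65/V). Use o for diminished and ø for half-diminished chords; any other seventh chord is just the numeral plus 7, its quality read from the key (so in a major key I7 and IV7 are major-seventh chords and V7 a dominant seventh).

V42/ii

The pitches F-A-C-Eb form a dominant seventh chord rooted on F.
F is not a diatonic chord root with this quality in Ab major, but it lies a perfect fifth above Bb (ii), so the chord functions as an applied dominant of ii.
With Eb in the bass the chord is in third inversion, so the figured bass is 42.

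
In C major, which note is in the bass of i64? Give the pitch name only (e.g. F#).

G

i in C major has root C; the chord is C-Eb-G.
The figure 64 means second inversion — the fifth is in the bass.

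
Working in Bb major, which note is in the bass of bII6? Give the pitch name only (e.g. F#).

bII in Bb major has root Cb; the chord is Cb-Eb-Gb.
The figure 6 means first inversion — the third is in the bass.

Eb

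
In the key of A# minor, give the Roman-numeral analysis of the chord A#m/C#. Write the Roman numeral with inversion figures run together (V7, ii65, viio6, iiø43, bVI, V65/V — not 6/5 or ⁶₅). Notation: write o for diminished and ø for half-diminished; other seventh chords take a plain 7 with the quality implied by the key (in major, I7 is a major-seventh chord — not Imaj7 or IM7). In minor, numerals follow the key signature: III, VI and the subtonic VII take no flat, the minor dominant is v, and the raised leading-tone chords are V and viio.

i6

Stacked in thirds the chord is A#-C#-E#: a minor triad on A#.
In A# minor, A# is the tonic; the diatonic minor triad there is i.
With C# in the bass the chord is in first inversion, so the figured bass is 6.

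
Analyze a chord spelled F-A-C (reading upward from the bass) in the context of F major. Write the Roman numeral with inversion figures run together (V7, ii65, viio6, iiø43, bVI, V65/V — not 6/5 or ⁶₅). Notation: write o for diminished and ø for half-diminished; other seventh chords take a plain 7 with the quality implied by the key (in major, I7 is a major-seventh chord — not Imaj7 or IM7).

Stacked in thirds the chord is F-A-C: a major triad on F.
In F major, F is the tonic; the diatonic major triad there is I.

I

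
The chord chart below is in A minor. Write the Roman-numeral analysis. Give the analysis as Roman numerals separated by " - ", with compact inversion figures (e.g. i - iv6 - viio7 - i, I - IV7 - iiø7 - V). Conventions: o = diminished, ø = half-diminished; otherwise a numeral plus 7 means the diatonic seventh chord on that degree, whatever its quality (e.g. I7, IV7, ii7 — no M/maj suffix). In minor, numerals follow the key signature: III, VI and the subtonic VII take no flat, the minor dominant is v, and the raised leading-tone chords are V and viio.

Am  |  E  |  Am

Am: root A is the tonic; minor triad there is i.
E has root E, degree 5 in A minor, so V.
Am has root A, degree 1 in A minor, so i.

i - V - i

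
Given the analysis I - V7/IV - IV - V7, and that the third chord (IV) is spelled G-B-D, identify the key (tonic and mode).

The anchor chord is a major triad on G, labeled IV.
IV on G implies G is the subdominant; that puts the tonic at D, and the uppercase numeral fits major mode.

D major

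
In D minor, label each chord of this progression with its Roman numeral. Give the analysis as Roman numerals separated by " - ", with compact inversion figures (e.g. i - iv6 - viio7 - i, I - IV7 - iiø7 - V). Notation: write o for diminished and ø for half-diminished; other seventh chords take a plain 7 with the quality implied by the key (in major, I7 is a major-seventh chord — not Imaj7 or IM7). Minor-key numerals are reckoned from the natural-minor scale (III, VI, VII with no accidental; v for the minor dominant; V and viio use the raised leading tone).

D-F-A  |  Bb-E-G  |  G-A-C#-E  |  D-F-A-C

D-F-A: root D is the tonic; minor triad there is i.
Bb-E-G: root E is the supertonic; diminished triad there is iio64.
G-A-C#-E: root A is the dominant; dominant seventh chord there is V42.
D-F-A-C: minor seventh chord on D = scale degree 1 → i7.

i - iio64 - V42 - i7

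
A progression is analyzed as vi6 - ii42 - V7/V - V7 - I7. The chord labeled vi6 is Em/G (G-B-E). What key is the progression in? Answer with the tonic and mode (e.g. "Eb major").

The anchor chord is a minor triad on E, labeled vi6.
If E is scale degree 6 and the mode makes that degree carry a minor triad, the tonic is G and the mode is major.

G major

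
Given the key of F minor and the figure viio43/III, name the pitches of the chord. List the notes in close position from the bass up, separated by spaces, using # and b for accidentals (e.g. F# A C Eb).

viio43/III is a secondary leading-tone chord. The target III is Ab in F minor; the applied chord is rooted a semitone below, on G.
Building a fully diminished seventh chord on G gives G-Bb-Db-Fb.
With the 43 figure the chord is in second inversion; from the bass Db upward in close position it reads Db-Fb-G-Bb.

Db Fb G Bb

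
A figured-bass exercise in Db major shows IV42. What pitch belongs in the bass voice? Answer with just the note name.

F

IV in Db major has root Gb; the chord is Gb-Bb-Db-F.
The figure 42 means third inversion — the seventh is in the bass.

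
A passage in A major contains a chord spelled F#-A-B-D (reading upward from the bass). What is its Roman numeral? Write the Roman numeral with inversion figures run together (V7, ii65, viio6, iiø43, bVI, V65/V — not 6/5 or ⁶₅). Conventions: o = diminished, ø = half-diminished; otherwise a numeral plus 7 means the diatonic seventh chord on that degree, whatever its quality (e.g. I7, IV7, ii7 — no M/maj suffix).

Stacked in thirds the chord is B-D-F#-A: a minor seventh chord on B.
In A major, B is the supertonic; the diatonic minor seventh chord there is ii7.
With F# in the bass the chord is in second inversion, so the figured bass is 43.

ii43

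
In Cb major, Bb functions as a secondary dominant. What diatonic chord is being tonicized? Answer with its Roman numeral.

iii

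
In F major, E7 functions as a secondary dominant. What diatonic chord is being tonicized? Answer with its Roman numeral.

iii

The chord is a dominant seventh chord on E.
A dominant resolves down a perfect fifth: E → A. In F major, A is scale degree 3, i.e. iii.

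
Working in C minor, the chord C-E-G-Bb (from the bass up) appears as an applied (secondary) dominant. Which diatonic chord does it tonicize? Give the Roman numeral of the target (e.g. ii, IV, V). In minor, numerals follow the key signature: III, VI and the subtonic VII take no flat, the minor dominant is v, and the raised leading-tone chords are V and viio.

iv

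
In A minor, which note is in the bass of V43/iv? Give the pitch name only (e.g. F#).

The applied chord V43/iv is rooted on A: A-C#-E-G.
The figure 43 means second inversion — the fifth is in the bass.

E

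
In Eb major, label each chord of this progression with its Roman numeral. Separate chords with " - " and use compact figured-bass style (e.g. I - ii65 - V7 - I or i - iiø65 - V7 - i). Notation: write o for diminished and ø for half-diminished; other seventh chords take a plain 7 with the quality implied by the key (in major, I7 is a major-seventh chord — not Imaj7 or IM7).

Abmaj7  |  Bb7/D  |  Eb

IV7 - V65 - I

Abmaj7: root Ab is the subdominant; major seventh chord there is IV7.
Bb7/D: root Bb is the dominant; dominant seventh chord there is V65.
Eb: major triad on Eb = scale degree 1 → I.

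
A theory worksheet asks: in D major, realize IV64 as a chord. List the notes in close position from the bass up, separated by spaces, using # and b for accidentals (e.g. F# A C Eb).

D G B

In D major, the subdominant is G, and the diatonic chord built there is a major triad.
That chord is spelled G-B-D.
The figured bass 64 indicates second inversion, placing the fifth (D) in the bass: D-G-B.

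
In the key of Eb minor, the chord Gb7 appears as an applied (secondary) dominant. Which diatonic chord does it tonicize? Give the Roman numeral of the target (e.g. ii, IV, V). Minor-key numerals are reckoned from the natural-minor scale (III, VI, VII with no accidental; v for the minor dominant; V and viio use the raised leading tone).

VI

The chord is a dominant seventh chord on Gb.
A dominant resolves down a perfect fifth: Gb → Cb. In Eb minor, Cb is scale degree 6, i.e. VI.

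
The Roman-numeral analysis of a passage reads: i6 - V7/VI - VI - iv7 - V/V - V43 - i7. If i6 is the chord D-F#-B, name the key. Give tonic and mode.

The chord Bm/D is a minor triad rooted on B; its label is i6.
If B is scale degree 1 and the mode makes that degree carry a minor triad, the tonic is B and the mode is minor.

B minor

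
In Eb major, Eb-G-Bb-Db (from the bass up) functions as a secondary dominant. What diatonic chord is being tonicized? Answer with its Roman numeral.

The chord is a dominant seventh chord on Eb.
A dominant resolves down a perfect fifth: Eb → Ab. In Eb major, Ab is scale degree 4, i.e. IV.

IV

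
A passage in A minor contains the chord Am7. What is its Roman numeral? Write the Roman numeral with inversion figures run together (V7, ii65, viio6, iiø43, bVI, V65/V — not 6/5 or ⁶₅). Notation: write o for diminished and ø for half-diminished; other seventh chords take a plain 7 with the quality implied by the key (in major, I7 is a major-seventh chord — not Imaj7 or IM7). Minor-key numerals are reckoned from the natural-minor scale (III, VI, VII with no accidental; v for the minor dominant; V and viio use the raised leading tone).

i7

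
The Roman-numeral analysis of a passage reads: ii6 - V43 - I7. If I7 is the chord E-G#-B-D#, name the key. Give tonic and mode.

E major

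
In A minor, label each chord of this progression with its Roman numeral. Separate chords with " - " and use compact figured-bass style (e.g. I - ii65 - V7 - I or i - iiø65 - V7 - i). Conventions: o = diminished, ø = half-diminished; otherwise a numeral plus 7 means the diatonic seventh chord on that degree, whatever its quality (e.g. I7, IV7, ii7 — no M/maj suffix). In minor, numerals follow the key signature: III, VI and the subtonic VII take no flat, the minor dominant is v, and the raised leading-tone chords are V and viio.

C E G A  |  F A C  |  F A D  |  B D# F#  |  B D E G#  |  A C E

C-E-G-A: root A is the tonic; minor seventh chord there is i65.
F-A-C has root F, degree 6 in A minor, so VI.
F-A-D: minor triad on D = scale degree 4 → iv6.
B-D#-F#: chromatic; B is V of V, so V/V.
B-D-E-G#: root E is the dominant; dominant seventh chord there is V43.
A-C-E: root A is the tonic; minor triad there is i.

i65 - VI - iv6 - V/V - V43 - i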